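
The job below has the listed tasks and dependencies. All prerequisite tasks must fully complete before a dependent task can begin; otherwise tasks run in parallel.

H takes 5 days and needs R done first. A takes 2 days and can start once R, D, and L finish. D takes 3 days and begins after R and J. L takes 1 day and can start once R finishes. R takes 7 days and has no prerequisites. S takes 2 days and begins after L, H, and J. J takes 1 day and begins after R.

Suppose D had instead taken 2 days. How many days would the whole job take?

Baseline: R→H→S = 7+5+2 = 14 → 14 days.
The longest path through D is only 13 days, so D has float 1.
No other chain overtakes it, so the finish is 14 days.

14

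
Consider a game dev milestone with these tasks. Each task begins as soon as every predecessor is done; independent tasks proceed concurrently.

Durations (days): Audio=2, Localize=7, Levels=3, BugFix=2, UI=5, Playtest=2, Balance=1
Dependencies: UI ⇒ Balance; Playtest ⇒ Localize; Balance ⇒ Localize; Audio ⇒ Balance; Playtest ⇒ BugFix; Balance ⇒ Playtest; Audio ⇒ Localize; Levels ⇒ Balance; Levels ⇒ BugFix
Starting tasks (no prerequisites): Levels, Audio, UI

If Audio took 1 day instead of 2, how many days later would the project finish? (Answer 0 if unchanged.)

Baseline: UI→Balance→Playtest→Localize = 5+1+2+7 = 15 → 15 days.
The longest path through Audio is only 12 days, so Audio has float 3.
The critical path is still UI→Balance→Playtest→Localize; finish is now 15 days.
Change in finish: 15 − 15 = +0 days.

0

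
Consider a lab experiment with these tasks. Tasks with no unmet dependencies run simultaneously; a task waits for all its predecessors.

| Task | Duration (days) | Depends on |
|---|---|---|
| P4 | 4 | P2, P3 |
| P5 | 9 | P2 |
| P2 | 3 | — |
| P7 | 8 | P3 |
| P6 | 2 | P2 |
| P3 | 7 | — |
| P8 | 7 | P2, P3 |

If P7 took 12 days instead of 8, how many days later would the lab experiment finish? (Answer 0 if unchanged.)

4

The binding path is P3→P7 = 7+8 = 15; finish at 15 days.
P7 is on the critical path; changing it to 12 makes that path 19 days.
The critical path is still P3→P7; finish is now 19 days.
Change in finish: 19 − 15 = +4 days.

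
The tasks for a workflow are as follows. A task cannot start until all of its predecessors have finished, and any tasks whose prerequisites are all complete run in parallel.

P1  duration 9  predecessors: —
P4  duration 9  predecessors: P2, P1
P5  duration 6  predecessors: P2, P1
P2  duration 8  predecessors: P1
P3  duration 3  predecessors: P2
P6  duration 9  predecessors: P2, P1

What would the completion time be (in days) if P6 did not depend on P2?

Before: longest chain P1→P2→P4 = 9+8+9 = 26, finish 26.
Without P2→P6, P6's earliest start moves from 17 to 9.
New critical path: P1→P2→P4 = 9+8+9 = 26 ⇒ 26 days.

26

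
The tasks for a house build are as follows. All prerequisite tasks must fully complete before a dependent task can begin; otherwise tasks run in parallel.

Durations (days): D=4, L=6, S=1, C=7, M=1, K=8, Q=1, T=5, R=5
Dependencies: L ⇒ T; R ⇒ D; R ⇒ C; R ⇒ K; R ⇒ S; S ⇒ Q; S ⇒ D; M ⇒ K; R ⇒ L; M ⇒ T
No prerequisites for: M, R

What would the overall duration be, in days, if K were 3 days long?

The binding path is R→L→T = 5+6+5 = 16; finish at 16 days.
K has 3 days of float (longest path through it is 13).
The critical path is still R→L→T; finish is now 16 days.

16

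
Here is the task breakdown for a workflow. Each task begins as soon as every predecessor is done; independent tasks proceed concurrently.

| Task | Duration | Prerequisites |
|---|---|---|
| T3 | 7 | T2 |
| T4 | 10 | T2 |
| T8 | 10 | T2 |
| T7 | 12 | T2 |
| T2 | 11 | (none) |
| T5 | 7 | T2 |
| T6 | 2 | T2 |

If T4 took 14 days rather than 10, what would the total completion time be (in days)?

Baseline: T2→T7 = 11+12 = 23 → 23 days.
T4 is off the critical path — its longest chain is 21 days, giving 2 of slack.
The binding chain switches to T2→T4 = 11+14 = 25; finish 25 days.

25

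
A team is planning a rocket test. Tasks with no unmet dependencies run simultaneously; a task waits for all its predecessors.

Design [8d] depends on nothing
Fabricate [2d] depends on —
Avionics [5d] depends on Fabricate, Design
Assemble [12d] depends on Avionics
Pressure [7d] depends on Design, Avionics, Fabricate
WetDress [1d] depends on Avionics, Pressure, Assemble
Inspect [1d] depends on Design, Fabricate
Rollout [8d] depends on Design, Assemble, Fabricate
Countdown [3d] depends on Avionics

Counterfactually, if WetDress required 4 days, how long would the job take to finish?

The binding path is Design→Avionics→Assemble→Rollout = 8+5+12+8 = 33; finish at 33 days.
The longest path through WetDress is only 26 days, so WetDress has float 7.
That remains the longest chain; total 33 days.

33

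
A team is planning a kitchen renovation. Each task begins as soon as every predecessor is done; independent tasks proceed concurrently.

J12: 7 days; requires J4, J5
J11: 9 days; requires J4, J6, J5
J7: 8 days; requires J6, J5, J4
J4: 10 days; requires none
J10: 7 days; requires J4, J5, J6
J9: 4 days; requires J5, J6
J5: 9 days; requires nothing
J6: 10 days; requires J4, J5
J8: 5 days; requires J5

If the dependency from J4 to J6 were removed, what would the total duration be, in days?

Original critical path: J4→J6→J11 = 10+10+9 = 29 ⇒ 29 days.
Without J4→J6, J6's earliest start moves from 10 to 9.
The longest chain is now J5→J6→J11 = 9+10+9 = 28, so the kitchen renovation takes 28 days.

28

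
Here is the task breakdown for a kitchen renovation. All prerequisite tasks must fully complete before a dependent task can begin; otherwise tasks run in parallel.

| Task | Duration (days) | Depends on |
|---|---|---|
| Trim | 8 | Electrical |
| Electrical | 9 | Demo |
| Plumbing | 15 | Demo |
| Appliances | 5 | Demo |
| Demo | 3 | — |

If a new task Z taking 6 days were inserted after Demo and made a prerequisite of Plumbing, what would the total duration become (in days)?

24

Originally the project takes 20 days.
With Z inserted, Plumbing now waits for max(Demo, Z).
New critical path: Demo→Z→Plumbing = 3+6+15 = 24 ⇒ 24 days.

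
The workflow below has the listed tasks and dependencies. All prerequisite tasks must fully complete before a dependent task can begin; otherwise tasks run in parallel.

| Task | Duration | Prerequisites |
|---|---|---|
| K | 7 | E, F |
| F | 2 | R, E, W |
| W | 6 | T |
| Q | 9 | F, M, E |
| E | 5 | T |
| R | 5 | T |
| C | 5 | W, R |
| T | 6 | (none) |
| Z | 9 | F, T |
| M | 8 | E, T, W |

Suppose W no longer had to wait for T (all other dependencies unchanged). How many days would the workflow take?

With the dependency in place, T→W→M→Q = 6+6+8+9 = 29 sets the finish at 29 days.
Without T→W, W's earliest start moves from 6 to 0.
After: T→E→M→Q = 6+5+8+9 = 28 → 28 days.

28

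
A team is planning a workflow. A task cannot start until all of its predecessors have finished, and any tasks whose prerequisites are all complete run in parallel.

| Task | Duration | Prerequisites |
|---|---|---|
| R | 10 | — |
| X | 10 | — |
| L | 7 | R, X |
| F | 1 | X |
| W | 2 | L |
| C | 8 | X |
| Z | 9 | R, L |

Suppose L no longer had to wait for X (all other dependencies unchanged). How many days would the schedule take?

26

Before: longest chain R→L→Z = 10+7+9 = 26, finish 26.
Dropping X→L doesn't change L's earliest start (10); another predecessor still binds.
The longest chain is now R→L→Z = 10+7+9 = 26, so the schedule takes 26 days.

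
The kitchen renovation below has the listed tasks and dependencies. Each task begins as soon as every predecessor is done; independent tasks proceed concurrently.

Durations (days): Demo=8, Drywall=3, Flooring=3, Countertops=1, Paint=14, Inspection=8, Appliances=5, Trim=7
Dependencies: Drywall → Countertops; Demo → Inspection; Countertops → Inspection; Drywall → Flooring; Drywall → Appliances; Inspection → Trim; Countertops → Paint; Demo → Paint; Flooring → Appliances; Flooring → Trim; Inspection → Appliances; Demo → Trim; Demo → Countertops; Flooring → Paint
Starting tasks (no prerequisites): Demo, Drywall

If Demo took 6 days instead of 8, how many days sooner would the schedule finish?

Actual critical path: Demo→Countertops→Inspection→Trim = 8+1+8+7 = 24 ⇒ 24 days.
Since Demo is critical, the -2 change carries straight to that chain (now 22 days).
No other chain overtakes it, so the finish is 22 days.
Change in finish: 22 − 24 = -2 days.

2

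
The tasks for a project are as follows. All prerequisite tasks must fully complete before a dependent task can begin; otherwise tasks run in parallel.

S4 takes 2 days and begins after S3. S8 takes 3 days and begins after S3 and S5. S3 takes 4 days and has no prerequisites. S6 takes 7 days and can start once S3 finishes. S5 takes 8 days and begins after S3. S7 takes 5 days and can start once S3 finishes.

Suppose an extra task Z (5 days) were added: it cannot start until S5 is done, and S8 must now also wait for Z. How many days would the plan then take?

20

Originally the plan takes 15 days.
With Z inserted, S8 now waits for max(S3, S5, Z).
New critical path: S3→S5→Z→S8 = 4+8+5+3 = 20 ⇒ 20 days.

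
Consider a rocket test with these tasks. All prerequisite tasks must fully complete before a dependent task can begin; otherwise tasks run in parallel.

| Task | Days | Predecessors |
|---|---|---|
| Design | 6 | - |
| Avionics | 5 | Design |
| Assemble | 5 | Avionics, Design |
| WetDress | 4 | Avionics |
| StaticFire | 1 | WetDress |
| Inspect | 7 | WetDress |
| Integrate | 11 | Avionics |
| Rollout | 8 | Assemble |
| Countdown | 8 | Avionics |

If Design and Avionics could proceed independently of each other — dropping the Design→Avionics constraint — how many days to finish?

19

Original critical path: Design→Avionics→Assemble→Rollout = 6+5+5+8 = 24 ⇒ 24 days.
Without Design→Avionics, Avionics's earliest start moves from 6 to 0.
New critical path: Design→Assemble→Rollout = 6+5+8 = 19 ⇒ 19 days.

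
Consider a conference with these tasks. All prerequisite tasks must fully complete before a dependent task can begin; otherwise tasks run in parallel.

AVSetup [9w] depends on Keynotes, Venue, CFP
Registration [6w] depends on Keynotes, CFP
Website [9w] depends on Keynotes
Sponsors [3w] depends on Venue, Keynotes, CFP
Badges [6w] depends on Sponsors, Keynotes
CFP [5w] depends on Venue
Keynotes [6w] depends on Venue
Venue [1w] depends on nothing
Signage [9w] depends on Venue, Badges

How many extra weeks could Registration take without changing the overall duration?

12

Venue→Keynotes→Sponsors→Badges→Signage = 1+6+3+6+9 = 25 sets the makespan at 25 weeks.
Longest path through Registration: 13 weeks (earliest finish 13, latest finish 25).
Float = 25 − 13 = 12.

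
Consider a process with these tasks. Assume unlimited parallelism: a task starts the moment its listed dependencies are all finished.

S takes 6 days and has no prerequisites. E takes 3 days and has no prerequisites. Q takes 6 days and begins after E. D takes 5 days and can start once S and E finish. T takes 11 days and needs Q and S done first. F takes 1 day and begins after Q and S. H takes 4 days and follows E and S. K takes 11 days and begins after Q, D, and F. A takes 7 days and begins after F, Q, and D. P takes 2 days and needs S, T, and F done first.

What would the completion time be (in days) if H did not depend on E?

Original critical path: S→D→K = 6+5+11 = 22 ⇒ 22 days.
Dropping E→H doesn't change H's earliest start (6); another predecessor still binds.
New critical path: S→D→K = 6+5+11 = 22 ⇒ 22 days.

22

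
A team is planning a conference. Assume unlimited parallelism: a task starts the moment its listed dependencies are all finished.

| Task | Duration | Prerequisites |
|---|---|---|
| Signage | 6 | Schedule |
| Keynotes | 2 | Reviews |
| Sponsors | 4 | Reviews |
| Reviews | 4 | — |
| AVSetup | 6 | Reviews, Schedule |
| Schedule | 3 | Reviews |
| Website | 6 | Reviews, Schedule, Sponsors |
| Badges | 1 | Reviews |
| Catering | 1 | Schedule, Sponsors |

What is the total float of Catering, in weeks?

5

Critical path: Reviews→Sponsors→Website = 4+4+6 = 14, so the finish is 14 weeks.
The longest chain containing Catering totals 9 weeks.
So Catering can slip 14 − 9 = 5 weeks.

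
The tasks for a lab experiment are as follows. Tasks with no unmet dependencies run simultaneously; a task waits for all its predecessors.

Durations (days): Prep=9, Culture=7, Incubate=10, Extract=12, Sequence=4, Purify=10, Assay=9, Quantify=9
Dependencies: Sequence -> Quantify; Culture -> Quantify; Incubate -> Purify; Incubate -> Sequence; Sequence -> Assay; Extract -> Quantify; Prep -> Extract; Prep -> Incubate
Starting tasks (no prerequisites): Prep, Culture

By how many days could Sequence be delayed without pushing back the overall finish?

Critical path: Prep→Incubate→Sequence→Assay = 9+10+4+9 = 32, so the finish is 32 days.
The longest chain containing Sequence totals 32 days.
Float = 32 − 32 = 0.

0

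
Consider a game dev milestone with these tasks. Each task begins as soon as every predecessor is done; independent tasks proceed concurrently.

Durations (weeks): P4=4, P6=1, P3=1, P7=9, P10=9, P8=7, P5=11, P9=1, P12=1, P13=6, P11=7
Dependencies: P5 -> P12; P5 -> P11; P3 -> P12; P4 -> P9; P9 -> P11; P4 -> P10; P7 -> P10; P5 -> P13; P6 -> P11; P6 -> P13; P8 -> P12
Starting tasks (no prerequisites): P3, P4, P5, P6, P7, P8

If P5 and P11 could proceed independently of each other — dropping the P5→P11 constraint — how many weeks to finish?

18

Original critical path: P5→P11 = 11+7 = 18 ⇒ 18 weeks.
Without P5→P11, P11's earliest start moves from 11 to 5.
After: P7→P10 = 9+9 = 18 → 18 weeks.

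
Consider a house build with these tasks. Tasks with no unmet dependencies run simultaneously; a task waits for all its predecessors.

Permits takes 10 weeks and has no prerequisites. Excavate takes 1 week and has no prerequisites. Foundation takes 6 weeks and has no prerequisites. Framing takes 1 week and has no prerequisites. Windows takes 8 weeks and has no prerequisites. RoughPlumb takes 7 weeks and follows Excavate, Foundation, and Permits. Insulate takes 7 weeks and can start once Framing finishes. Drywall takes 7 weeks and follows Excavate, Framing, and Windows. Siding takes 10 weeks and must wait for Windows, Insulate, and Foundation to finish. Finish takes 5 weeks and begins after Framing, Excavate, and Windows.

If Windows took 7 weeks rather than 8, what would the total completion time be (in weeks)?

Actual critical path: Windows→Siding = 8+10 = 18 ⇒ 18 weeks.
Since Windows is critical, the -1 change carries straight to that chain (now 17 weeks).
The binding chain switches to Framing→Insulate→Siding = 1+7+10 = 18; finish 18 weeks.

18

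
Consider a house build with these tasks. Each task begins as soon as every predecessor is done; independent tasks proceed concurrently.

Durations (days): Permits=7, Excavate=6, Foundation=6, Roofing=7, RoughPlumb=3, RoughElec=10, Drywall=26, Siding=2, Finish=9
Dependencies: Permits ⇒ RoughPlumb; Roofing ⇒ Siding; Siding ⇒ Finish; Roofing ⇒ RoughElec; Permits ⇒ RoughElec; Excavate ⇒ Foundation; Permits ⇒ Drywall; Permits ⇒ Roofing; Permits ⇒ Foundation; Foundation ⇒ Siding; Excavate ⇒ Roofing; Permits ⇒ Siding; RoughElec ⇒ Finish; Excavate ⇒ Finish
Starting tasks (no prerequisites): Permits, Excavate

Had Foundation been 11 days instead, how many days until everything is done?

Baseline: Permits→Roofing→RoughElec→Finish = 7+7+10+9 = 33 → 33 days.
Foundation is off the critical path — its longest chain is 24 days, giving 9 of slack.
That remains the longest chain; total 33 days.

33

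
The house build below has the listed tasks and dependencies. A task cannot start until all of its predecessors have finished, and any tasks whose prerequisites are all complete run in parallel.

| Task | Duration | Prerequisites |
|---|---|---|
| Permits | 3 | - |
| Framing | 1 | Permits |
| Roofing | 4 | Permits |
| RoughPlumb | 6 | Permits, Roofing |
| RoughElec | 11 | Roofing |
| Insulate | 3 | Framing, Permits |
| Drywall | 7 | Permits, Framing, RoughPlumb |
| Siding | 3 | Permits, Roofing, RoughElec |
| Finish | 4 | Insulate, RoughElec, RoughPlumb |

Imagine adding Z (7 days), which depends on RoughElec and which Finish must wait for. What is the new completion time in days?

Originally the schedule takes 22 days.
With Z inserted, Finish now waits for max(Insulate, RoughElec, RoughPlumb, Z).
New critical path: Permits→Roofing→RoughElec→Z→Finish = 3+4+11+7+4 = 29 ⇒ 29 days.

29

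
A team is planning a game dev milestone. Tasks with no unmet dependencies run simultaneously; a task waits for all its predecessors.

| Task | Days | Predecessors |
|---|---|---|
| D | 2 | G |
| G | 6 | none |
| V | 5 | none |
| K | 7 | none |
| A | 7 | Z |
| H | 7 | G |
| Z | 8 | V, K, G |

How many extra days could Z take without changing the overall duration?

K→Z→A = 7+8+7 = 22 sets the makespan at 22 days.
The longest chain containing Z totals 22 days.
Float = 22 − 22 = 0.

0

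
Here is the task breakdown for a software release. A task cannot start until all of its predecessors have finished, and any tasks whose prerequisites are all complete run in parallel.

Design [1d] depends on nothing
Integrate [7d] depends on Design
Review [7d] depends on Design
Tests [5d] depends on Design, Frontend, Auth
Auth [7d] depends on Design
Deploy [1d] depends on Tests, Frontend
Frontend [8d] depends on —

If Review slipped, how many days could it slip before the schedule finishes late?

Critical path: Design→Auth→Tests→Deploy = 1+7+5+1 = 14, so the finish is 14 days.
Longest path through Review: 8 days (earliest finish 8, latest finish 14).
Float = 14 − 8 = 6.

6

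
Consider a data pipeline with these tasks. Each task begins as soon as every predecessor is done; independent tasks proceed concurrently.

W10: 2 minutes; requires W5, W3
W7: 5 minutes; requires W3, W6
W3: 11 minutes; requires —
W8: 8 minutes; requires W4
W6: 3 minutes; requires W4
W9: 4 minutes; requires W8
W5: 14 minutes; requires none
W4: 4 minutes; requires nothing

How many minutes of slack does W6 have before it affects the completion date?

W3→W7 = 11+5 = 16 sets the makespan at 16 minutes.
Longest path through W6: 12 minutes (earliest finish 7, latest finish 11).
Float = 16 − 12 = 4.

4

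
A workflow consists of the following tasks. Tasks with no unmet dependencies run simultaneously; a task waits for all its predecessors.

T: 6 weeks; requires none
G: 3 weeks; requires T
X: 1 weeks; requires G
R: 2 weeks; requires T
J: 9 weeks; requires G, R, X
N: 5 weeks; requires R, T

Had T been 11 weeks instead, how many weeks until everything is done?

Critical path before the change: T→G→X→J = 6+3+1+9 = 19 giving 19 weeks.
T lies on that path, so at 11 weeks the path becomes 24 weeks.
No other chain overtakes it, so the finish is 24 weeks.

24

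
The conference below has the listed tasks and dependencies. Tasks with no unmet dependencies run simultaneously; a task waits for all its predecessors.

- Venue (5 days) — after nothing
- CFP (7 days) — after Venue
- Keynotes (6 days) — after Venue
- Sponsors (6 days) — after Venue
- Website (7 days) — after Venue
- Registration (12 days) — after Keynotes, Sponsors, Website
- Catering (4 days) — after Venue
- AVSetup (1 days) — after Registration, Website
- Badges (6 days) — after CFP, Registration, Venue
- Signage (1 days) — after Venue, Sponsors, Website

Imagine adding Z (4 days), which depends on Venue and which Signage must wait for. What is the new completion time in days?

30

Originally the job takes 30 days.
With Z inserted, Signage now waits for max(Venue, Sponsors, Website, Z).
New critical path: Venue→Website→Registration→Badges = 5+7+12+6 = 30 ⇒ 30 days.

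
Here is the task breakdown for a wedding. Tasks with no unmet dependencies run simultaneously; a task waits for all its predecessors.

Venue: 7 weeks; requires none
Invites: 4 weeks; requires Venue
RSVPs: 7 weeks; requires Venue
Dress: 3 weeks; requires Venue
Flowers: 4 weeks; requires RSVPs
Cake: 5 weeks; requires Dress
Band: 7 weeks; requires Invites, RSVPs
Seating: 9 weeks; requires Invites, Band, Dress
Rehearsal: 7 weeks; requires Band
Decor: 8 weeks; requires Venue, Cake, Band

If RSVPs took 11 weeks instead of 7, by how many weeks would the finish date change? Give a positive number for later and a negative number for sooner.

4

The binding path is Venue→RSVPs→Band→Seating = 7+7+7+9 = 30; finish at 30 weeks.
Since RSVPs is critical, the +4 change carries straight to that chain (now 34 weeks).
The critical path is still Venue→RSVPs→Band→Seating; finish is now 34 weeks.
Change in finish: 34 − 30 = +4 weeks.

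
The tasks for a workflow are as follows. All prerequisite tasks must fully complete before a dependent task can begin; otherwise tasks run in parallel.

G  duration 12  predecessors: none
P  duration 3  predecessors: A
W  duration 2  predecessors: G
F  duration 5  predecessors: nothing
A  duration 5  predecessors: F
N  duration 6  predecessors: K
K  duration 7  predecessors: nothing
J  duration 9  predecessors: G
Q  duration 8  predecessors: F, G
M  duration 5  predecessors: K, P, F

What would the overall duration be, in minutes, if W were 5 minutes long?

As given, the longest chain is G→J = 12+9 = 21, so the finish is 21 minutes.
W is off the critical path — its longest chain is 14 minutes, giving 7 of slack.
The critical path is still G→J; finish is now 21 minutes.

21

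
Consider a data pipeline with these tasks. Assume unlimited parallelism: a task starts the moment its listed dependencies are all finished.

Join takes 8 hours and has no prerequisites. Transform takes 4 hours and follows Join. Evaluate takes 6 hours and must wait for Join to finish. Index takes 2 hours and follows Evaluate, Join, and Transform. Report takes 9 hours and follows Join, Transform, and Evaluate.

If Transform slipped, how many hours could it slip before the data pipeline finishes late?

2

Join→Evaluate→Report = 8+6+9 = 23 sets the makespan at 23 hours.
Transform finishes as early as 12 and must finish by 14.
Slack of Transform = 10 − 8 = 2 hours.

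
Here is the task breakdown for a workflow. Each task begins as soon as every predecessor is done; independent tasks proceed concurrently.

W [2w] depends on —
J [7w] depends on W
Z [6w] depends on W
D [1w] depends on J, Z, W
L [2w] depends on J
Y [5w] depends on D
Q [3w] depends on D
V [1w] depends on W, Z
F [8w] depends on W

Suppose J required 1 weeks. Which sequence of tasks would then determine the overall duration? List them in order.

W, Z, D, Y

Actual critical path: W→J→D→Y = 2+7+1+5 = 15 ⇒ 15 weeks.
Since J is critical, the -6 change carries straight to that chain (now 9 weeks).
Now W→Z→D→Y = 2+6+1+5 = 14 is longest, so the finish becomes 14 weeks.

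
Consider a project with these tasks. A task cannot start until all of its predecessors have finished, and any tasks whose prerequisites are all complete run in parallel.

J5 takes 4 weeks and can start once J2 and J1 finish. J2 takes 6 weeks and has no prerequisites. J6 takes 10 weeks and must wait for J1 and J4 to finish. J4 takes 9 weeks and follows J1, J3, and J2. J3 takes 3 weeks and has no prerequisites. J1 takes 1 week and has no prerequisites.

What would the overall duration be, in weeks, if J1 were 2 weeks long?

25

Critical path before the change: J2→J4→J6 = 6+9+10 = 25 giving 25 weeks.
J1 has 5 weeks of float (longest path through it is 20).
That remains the longest chain; total 25 weeks.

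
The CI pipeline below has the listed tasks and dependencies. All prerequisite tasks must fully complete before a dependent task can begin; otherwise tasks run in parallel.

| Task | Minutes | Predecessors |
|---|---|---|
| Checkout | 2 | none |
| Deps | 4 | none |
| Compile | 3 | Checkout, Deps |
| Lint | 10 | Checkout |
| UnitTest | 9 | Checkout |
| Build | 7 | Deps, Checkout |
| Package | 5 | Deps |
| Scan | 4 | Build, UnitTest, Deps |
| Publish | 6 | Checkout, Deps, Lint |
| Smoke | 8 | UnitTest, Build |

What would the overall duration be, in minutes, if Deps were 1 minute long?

Actual critical path: Deps→Build→Smoke = 4+7+8 = 19 ⇒ 19 minutes.
Since Deps is critical, the -3 change carries straight to that chain (now 16 minutes).
The binding chain switches to Checkout→UnitTest→Smoke = 2+9+8 = 19; finish 19 minutes.

19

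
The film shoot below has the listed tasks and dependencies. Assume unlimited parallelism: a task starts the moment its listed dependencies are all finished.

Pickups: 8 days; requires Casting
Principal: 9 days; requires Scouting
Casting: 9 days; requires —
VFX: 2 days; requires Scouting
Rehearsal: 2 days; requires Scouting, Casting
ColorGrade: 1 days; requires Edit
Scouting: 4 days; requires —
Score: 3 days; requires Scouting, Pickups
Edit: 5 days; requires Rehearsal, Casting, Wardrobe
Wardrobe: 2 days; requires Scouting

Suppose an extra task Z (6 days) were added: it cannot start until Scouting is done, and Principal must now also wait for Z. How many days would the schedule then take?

Originally the schedule takes 20 days.
With Z inserted, Principal now waits for max(Scouting, Z).
New critical path: Casting→Pickups→Score = 9+8+3 = 20 ⇒ 20 days.

20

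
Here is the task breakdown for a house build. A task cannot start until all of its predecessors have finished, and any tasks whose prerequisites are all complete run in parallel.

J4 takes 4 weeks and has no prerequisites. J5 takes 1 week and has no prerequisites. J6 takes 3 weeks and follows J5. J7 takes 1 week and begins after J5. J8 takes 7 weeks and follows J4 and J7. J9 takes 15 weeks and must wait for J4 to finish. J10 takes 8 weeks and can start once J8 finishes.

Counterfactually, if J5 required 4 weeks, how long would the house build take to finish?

Actual critical path: J4→J8→J10 = 4+7+8 = 19 ⇒ 19 weeks.
The longest path through J5 is only 17 weeks, so J5 has float 2.
The binding chain switches to J5→J7→J8→J10 = 4+1+7+8 = 20; finish 20 weeks.

20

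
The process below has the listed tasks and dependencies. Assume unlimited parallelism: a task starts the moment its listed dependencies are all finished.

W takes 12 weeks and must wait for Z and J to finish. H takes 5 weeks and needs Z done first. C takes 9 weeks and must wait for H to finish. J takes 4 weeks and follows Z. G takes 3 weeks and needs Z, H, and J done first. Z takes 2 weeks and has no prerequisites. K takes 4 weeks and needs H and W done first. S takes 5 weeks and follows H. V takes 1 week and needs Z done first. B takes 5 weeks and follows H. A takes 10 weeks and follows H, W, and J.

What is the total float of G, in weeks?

Z→J→W→A = 2+4+12+10 = 28 sets the makespan at 28 weeks.
Longest path through G: 10 weeks (earliest finish 10, latest finish 28).
So G can slip 28 − 10 = 18 weeks.

18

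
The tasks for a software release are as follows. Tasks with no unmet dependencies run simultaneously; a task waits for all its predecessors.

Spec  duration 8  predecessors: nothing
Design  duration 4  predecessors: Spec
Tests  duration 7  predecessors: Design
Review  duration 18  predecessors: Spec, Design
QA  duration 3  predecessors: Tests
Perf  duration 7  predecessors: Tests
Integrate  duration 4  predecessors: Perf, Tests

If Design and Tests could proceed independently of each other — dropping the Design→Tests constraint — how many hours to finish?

With the dependency in place, Spec→Design→Tests→Perf→Integrate = 8+4+7+7+4 = 30 sets the finish at 30 hours.
Without Design→Tests, Tests's earliest start moves from 12 to 0.
The longest chain is now Spec→Design→Review = 8+4+18 = 30, so the job takes 30 hours.

30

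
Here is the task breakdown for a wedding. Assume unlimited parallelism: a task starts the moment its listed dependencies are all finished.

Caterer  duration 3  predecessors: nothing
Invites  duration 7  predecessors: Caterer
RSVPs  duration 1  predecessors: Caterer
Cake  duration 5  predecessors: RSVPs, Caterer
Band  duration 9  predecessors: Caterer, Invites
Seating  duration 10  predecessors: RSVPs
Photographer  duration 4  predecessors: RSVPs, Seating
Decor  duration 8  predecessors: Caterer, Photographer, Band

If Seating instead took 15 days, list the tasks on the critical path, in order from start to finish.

Caterer, RSVPs, Seating, Photographer, Decor

Actual critical path: Caterer→Invites→Band→Decor = 3+7+9+8 = 27 ⇒ 27 days.
Seating has 1 day of float (longest path through it is 26).
Now Caterer→RSVPs→Seating→Photographer→Decor = 3+1+15+4+8 = 31 is longest, so the finish becomes 31 days.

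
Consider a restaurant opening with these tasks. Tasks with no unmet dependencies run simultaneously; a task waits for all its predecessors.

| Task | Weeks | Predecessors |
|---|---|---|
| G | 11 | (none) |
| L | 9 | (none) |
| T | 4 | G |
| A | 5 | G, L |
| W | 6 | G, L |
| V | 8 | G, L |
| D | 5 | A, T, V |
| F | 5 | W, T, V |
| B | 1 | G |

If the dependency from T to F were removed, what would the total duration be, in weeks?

Before: longest chain G→V→D = 11+8+5 = 24, finish 24.
Dropping T→F doesn't change F's earliest start (19); another predecessor still binds.
After: G→V→D = 11+8+5 = 24 → 24 weeks.

24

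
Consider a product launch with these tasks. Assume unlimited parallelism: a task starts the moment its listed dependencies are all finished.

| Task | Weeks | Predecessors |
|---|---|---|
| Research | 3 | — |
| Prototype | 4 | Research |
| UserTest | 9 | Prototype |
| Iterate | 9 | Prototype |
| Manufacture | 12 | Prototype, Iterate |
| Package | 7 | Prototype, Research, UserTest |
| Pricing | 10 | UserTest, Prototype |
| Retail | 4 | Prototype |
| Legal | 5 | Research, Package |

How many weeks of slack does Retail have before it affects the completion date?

The longest chain is Research→Prototype→UserTest→Package→Legal = 3+4+9+7+5 = 28; overall finish 28 weeks.
Retail finishes as early as 11 and must finish by 28.
Slack of Retail = 24 − 7 = 17 weeks.

17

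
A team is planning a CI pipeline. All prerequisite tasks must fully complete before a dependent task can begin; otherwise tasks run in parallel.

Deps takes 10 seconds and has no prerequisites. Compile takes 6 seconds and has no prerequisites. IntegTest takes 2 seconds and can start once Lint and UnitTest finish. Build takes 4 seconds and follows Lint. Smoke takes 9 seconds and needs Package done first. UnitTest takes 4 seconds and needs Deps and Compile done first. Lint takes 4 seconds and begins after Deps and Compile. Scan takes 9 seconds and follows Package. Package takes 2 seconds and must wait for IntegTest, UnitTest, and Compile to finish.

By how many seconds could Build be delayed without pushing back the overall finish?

9

Critical path: Deps→Lint→IntegTest→Package→Scan = 10+4+2+2+9 = 27, so the finish is 27 seconds.
Build finishes as early as 18 and must finish by 27.
Slack of Build = 23 − 14 = 9 seconds.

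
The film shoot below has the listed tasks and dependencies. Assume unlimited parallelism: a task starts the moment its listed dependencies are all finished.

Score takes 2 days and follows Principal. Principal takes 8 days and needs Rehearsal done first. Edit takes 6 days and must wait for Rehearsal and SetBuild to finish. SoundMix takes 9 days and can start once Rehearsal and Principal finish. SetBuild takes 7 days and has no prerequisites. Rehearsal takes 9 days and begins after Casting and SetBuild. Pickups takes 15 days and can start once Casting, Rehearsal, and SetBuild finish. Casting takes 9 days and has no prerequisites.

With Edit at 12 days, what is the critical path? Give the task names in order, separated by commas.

Baseline: Casting→Rehearsal→Principal→SoundMix = 9+9+8+9 = 35 → 35 days.
Edit is off the critical path — its longest chain is 24 days, giving 11 of slack.
That remains the longest chain; total 35 days.

Casting, Rehearsal, Principal, SoundMix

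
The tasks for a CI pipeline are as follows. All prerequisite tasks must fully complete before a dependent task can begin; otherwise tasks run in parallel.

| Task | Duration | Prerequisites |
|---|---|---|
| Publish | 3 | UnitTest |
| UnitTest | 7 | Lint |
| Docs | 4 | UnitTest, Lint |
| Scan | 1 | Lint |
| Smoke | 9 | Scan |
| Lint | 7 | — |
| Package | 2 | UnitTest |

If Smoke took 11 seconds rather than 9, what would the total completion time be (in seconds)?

19

The binding path is Lint→UnitTest→Docs = 7+7+4 = 18; finish at 18 seconds.
Smoke is off the critical path — its longest chain is 17 seconds, giving 1 of slack.
Now Lint→Scan→Smoke = 7+1+11 = 19 is longest, so the finish becomes 19 seconds.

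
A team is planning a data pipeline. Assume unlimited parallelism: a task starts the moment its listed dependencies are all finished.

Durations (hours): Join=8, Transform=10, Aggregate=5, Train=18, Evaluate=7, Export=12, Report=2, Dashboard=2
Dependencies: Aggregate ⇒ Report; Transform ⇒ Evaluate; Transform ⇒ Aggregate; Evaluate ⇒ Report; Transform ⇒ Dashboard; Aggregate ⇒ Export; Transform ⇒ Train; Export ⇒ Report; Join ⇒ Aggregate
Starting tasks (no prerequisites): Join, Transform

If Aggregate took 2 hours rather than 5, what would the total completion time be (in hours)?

As given, the longest chain is Transform→Aggregate→Export→Report = 10+5+12+2 = 29, so the finish is 29 hours.
Since Aggregate is critical, the -3 change carries straight to that chain (now 26 hours).
Now Transform→Train = 10+18 = 28 is longest, so the finish becomes 28 hours.

28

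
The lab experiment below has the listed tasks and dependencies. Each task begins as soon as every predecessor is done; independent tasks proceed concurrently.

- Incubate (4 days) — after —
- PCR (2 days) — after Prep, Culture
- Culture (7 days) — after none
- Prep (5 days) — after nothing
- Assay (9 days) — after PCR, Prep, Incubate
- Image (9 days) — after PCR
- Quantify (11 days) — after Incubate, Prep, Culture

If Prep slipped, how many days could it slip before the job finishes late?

2

Culture→PCR→Assay = 7+2+9 = 18 sets the makespan at 18 days.
The longest chain containing Prep totals 16 days.
So Prep can slip 7 − 5 = 2 days.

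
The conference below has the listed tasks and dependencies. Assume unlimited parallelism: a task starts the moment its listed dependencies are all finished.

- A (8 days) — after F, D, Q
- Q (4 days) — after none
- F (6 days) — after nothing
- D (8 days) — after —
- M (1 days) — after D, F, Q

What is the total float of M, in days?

7

Critical path: D→A = 8+8 = 16, so the finish is 16 days.
M finishes as early as 9 and must finish by 16.
Float = 16 − 9 = 7.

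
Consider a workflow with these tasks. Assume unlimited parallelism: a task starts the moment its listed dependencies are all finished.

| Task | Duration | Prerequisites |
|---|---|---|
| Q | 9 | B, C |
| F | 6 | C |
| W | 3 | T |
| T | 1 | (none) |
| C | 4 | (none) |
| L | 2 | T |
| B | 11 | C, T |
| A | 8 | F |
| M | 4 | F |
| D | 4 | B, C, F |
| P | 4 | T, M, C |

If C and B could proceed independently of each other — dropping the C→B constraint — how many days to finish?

Before: longest chain C→B→Q = 4+11+9 = 24, finish 24.
Without C→B, B's earliest start moves from 4 to 1.
After: T→B→Q = 1+11+9 = 21 → 21 days.

21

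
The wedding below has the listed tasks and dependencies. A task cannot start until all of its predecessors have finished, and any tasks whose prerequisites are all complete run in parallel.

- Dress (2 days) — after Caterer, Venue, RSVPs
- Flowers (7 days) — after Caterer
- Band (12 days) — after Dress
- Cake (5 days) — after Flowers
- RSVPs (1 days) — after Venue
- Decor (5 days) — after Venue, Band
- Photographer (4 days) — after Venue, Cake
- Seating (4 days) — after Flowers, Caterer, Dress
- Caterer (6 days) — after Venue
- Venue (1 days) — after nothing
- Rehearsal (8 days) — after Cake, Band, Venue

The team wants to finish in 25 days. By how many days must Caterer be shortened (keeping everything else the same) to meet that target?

Current finish: 29 days; target: 25.
Caterer is on every critical path, so each day cut from Caterer cuts the finish by one (this holds down to a finish of 24).
Need 29 − 25 = 4 days off Caterer → Caterer becomes 2 days, finish becomes 25.

4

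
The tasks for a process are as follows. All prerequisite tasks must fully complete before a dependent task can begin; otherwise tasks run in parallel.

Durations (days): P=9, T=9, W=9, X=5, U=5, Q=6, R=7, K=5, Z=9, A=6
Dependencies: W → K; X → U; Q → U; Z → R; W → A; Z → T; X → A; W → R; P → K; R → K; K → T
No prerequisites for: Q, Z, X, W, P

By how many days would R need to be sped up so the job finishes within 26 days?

Current finish: 30 days; target: 26.
R is on every critical path, so each day cut from R cuts the finish by one (this holds down to a finish of 24).
Need 30 − 26 = 4 days off R → R becomes 3 days, finish becomes 26.

4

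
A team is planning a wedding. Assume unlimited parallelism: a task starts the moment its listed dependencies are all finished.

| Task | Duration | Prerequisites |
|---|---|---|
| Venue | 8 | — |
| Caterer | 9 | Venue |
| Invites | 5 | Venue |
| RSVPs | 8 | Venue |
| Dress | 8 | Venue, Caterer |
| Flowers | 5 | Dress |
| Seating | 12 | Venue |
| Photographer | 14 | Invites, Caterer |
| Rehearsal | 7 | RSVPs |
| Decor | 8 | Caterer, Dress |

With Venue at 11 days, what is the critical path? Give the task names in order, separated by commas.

As given, the longest chain is Venue→Caterer→Dress→Decor = 8+9+8+8 = 33, so the finish is 33 days.
Venue is on the critical path; changing it to 11 makes that path 36 days.
The critical path is still Venue→Caterer→Dress→Decor; finish is now 36 days.

Venue, Caterer, Dress, Decor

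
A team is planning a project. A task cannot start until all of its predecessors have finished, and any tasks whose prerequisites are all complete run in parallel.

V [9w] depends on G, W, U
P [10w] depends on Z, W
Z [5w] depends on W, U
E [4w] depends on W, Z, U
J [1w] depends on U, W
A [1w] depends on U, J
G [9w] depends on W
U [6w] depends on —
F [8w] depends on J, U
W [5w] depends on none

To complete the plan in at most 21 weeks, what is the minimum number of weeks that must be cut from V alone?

Current finish: 23 weeks; target: 21.
V is on every critical path, so each week cut from V cuts the finish by one (this holds down to a finish of 21).
Need 23 − 21 = 2 weeks off V → V becomes 7 weeks, finish becomes 21.

2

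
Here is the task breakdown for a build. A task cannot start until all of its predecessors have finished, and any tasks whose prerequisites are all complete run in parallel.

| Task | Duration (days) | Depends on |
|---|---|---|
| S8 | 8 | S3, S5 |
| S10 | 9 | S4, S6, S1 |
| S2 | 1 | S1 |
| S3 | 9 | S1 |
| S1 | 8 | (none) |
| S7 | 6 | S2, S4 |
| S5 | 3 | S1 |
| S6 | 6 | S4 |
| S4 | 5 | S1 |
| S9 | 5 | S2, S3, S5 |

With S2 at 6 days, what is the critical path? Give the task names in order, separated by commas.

S1, S4, S6, S10

Critical path before the change: S1→S4→S6→S10 = 8+5+6+9 = 28 giving 28 days.
S2 is off the critical path — its longest chain is 15 days, giving 13 of slack.
The critical path is still S1→S4→S6→S10; finish is now 28 days.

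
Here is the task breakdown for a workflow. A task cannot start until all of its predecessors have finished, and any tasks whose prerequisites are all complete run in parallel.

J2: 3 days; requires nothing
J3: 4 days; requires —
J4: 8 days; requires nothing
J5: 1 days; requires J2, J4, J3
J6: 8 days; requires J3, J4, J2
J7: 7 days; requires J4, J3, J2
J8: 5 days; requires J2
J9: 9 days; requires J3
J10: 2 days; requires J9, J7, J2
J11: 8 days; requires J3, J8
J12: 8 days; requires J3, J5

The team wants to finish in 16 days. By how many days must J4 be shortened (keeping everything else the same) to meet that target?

1

Current finish: 17 days; target: 16.
J4 is on every critical path, so each day cut from J4 cuts the finish by one (this holds down to a finish of 16).
Need 17 − 16 = 1 day off J4 → J4 becomes 7 days, finish becomes 16.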